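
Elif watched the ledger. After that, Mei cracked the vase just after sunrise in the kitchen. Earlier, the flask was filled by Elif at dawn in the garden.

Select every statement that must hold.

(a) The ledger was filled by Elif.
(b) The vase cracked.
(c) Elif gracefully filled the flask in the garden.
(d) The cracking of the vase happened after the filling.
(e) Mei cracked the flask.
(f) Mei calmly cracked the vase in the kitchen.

(b), (d)

(a) Not entailed — Elif filled the flask, not the ledger; the ledger belongs to the watching event.
(b) Entailed — 'Mei cracked the vase' is causative; it entails the inchoative 'the vase cracked'.
(c) Not entailed — 'gracefully' adds information not in the original event.
(d) Entailed — the narrative places the filling before the cracking.
(e) Not entailed — Mei cracked the vase, not the flask; the flask belongs to the filling event.
(f) Not entailed — 'calmly' adds information not in the original event.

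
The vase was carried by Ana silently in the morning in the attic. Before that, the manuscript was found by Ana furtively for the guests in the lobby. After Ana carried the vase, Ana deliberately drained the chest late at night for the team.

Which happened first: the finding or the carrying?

The connectives place the finding before the carrying.

the finding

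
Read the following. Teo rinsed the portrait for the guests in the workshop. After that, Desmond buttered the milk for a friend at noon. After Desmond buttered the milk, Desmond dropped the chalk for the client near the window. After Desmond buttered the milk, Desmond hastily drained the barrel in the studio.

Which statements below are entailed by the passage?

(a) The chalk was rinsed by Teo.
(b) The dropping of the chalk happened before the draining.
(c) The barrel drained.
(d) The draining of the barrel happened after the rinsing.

(a) Not entailed — Teo rinsed the portrait, not the chalk; the chalk belongs to the dropping event.
(b) Not entailed — the narrative doesn't order the dropping relative to the draining.
(c) Entailed — 'Desmond drained the barrel' is causative; it entails the inchoative 'the barrel drained'.
(d) Entailed — the narrative places the rinsing before the draining.

(c), (d)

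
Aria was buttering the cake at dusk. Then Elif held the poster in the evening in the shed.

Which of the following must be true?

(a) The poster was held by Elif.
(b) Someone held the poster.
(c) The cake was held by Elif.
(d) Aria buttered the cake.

(a) Entailed — dropping 'in the evening', 'in the shed' leaves a sub-description the original still satisfies.
(b) Entailed — every conjunct here is already in the original holding event.
(c) Not entailed — Elif held the poster, not the cake; the cake belongs to the buttering event.
(d) Not entailed — 'was buttering' is progressive on an accomplishment; it does not entail the completed 'buttered'.

(a), (b)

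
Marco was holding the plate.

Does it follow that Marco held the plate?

'hold' is atelic; if Marco was holding the plate, then Marco held the plate (for some time).

yes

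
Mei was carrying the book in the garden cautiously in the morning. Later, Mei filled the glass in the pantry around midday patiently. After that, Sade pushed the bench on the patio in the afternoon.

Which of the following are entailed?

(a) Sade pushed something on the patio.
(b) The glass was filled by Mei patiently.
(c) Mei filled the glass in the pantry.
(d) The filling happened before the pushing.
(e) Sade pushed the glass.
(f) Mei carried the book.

(a) Entailed — dropping 'in the afternoon' and generalizing the patient leaves a sub-description the original still satisfies.
(b) Entailed — every conjunct here is already in the original filling event.
(c) Entailed — the original entails any weakening of itself; this just drops 'patiently', 'around midday'.
(d) Entailed — the narrative places the filling before the pushing.
(e) Not entailed — Sade pushed the bench, not the glass; the glass belongs to the filling event.
(f) Entailed — 'carry' is an activity; 'was carrying' entails that some carrying happened, so 'carried' holds.

(a), (b), (c), (d), (f)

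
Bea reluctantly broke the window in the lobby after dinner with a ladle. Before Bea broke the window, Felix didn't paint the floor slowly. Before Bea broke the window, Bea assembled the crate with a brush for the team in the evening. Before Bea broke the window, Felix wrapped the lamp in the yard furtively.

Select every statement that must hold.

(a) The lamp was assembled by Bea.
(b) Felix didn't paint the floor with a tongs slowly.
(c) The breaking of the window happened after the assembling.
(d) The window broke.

(b), (c), (d)

(a) Not entailed — Bea assembled the crate, not the lamp; the lamp belongs to the wrapping event.
(b) Entailed — under negation, adding a further restriction is entailed: if no such painting event occurred, none occurred with a tongs either.
(c) Entailed — the narrative places the assembling before the breaking.
(d) Entailed — 'Bea broke the window' is causative; it entails the inchoative 'the window broke'.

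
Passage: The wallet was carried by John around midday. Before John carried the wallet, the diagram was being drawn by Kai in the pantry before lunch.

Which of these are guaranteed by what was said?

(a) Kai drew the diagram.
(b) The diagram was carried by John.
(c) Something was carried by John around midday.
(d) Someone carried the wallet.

(c), (d)

(a) Not entailed — 'was drawing' is progressive on an accomplishment; it does not entail the completed 'drew'.
(b) Not entailed — John carried the wallet, not the diagram; the diagram belongs to the drawing event.
(c) Entailed — the original entails any weakening of itself; this just generalizes the patient.
(d) Entailed — this follows by dropping conjuncts from the carrying event's description.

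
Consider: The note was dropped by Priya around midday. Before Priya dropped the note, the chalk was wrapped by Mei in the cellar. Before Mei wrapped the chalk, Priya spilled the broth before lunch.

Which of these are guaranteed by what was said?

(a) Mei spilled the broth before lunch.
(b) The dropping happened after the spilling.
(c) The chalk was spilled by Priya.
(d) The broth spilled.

(a) Not entailed — the passage has Priya spilling the broth, not Mei.
(b) Entailed — the narrative places the spilling before the dropping.
(c) Not entailed — Priya spilled the broth, not the chalk; the chalk belongs to the wrapping event.
(d) Entailed — 'Priya spilled the broth' is causative; it entails the inchoative 'the broth spilled'.

(b), (d)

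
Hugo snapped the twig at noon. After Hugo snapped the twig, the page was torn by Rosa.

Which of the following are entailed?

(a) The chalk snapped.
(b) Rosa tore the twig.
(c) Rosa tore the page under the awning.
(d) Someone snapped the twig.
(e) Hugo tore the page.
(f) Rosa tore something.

(d), (f)

(a) Not entailed — the twig is what snapped, not the chalk.
(b) Not entailed — Rosa tore the page, not the twig; the twig belongs to the snapping event.
(c) Not entailed — 'under the awning' adds information not in the original event.
(d) Entailed — every conjunct here is already in the original snapping event.
(e) Not entailed — the passage has Rosa tearing the page, not Hugo.
(f) Entailed — generalizing the patient leaves a sub-description the original still satisfies.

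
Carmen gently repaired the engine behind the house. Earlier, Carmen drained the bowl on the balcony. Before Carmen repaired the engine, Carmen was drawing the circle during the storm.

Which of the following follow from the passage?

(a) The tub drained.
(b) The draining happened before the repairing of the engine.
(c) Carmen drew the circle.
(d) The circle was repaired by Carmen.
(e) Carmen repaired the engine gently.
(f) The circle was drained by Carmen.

(b), (e)

(a) Not entailed — the bowl is what drained, not the tub.
(b) Entailed — the narrative places the draining before the repairing.
(c) Not entailed — 'was drawing' is progressive on an accomplishment; it does not entail the completed 'drew'.
(d) Not entailed — Carmen repaired the engine, not the circle; the circle belongs to the drawing event.
(e) Entailed — every conjunct here is already in the original repairing event.
(f) Not entailed — Carmen drained the bowl, not the circle; the circle belongs to the drawing event.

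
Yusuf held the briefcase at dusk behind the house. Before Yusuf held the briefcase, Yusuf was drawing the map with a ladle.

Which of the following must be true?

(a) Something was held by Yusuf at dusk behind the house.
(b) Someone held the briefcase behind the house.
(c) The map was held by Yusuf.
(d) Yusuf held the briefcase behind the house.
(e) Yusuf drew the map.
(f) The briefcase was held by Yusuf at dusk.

(a), (b), (d), (f)

(a) Entailed — the original entails any weakening of itself; this just generalizes the patient.
(b) Entailed — the original entails any weakening of itself; this just drops 'at dusk' and generalizes the agent.
(c) Not entailed — Yusuf held the briefcase, not the map; the map belongs to the drawing event.
(d) Entailed — every conjunct here is already in the original holding event.
(e) Not entailed — 'was drawing' is progressive on an accomplishment; it does not entail the completed 'drew'.
(f) Entailed — every conjunct here is already in the original holding event.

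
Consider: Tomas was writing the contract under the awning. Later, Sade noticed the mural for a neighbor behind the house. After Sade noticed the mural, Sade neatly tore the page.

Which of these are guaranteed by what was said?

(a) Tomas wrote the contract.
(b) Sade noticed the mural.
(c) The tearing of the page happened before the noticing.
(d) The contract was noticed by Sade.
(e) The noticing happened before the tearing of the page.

(b), (e)

(a) Not entailed — 'was writing' is progressive on an accomplishment; it does not entail the completed 'wrote'.
(b) Entailed — every conjunct here is already in the original noticing event.
(c) Not entailed — the narrative places the noticing before the tearing, not after.
(d) Not entailed — Sade noticed the mural, not the contract; the contract belongs to the writing event.
(e) Entailed — the narrative places the noticing before the tearing.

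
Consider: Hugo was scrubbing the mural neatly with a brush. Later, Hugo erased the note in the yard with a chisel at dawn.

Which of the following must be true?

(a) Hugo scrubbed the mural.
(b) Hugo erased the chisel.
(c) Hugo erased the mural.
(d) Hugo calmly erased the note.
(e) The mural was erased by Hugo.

(a) Entailed — 'scrub' is an activity; 'was scrubbing' entails that some scrubbing happened, so 'scrubbed' holds.
(b) Not entailed — the chisel is the instrument, not what was erased.
(c) Not entailed — Hugo erased the note, not the mural; the mural belongs to the scrubbing event.
(d) Not entailed — 'calmly' adds information not in the original event.
(e) Not entailed — Hugo erased the note, not the mural; the mural belongs to the scrubbing event.

(a)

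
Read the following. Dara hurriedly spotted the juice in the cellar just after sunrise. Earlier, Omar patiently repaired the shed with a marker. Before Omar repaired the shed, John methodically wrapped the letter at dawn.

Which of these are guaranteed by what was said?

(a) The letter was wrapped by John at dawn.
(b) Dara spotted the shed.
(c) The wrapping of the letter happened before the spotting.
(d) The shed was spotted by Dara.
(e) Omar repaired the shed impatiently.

(a) Entailed — this follows by dropping conjuncts from the wrapping event's description.
(b) Not entailed — Dara spotted the juice, not the shed; the shed belongs to the repairing event.
(c) Entailed — the narrative places the wrapping before the spotting.
(d) Not entailed — Dara spotted the juice, not the shed; the shed belongs to the repairing event.
(e) Not entailed — 'impatiently' adds a manner not in (and inconsistent with) the original.

(a), (c)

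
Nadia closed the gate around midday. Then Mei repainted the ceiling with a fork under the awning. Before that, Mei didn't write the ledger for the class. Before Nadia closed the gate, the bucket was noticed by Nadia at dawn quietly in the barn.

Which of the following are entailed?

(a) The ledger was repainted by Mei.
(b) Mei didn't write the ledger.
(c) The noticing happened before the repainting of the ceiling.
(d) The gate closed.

(c), (d)

(a) Not entailed — Mei repainted the ceiling, not the ledger; the ledger belongs to the writing event.
(b) Not entailed — dropping 'for the class' under negation is not valid — the original leaves open that Mei wrote the ledger some other way.
(c) Entailed — the narrative places the noticing before the repainting.
(d) Entailed — 'Nadia closed the gate' is causative; it entails the inchoative 'the gate closed'.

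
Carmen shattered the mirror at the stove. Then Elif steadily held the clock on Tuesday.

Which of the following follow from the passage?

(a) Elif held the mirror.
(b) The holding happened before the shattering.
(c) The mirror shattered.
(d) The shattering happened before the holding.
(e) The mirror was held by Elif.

(a) Not entailed — Elif held the clock, not the mirror; the mirror belongs to the shattering event.
(b) Not entailed — the narrative places the shattering before the holding, not after.
(c) Entailed — 'Carmen shattered the mirror' is causative; it entails the inchoative 'the mirror shattered'.
(d) Entailed — the narrative places the shattering before the holding.
(e) Not entailed — Elif held the clock, not the mirror; the mirror belongs to the shattering event.

(c), (d)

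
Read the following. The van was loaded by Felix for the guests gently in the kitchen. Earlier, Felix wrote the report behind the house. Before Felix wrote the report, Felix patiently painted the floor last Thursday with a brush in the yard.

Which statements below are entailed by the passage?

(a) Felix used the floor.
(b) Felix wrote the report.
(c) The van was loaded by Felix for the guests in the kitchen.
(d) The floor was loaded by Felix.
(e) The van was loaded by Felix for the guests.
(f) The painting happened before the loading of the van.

(a) Not entailed — the floor is the patient, not an instrument — Felix used a brush.
(b) Entailed — this follows by dropping conjuncts from the writing event's description.
(c) Entailed — every conjunct here is already in the original loading event.
(d) Not entailed — Felix loaded the van, not the floor; the floor belongs to the painting event.
(e) Entailed — dropping 'gently', 'in the kitchen' leaves a sub-description the original still satisfies.
(f) Entailed — the narrative places the painting before the loading.

(b), (c), (e), (f)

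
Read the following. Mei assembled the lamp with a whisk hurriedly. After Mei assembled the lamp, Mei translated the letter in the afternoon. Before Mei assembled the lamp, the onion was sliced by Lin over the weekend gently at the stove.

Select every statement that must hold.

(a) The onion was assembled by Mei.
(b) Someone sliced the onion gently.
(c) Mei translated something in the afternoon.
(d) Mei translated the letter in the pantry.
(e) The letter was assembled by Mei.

(a) Not entailed — Mei assembled the lamp, not the onion; the onion belongs to the slicing event.
(b) Entailed — this follows by dropping conjuncts from the slicing event's description.
(c) Entailed — generalizing the patient leaves a sub-description the original still satisfies.
(d) Not entailed — 'in the pantry' adds information not in the original event.
(e) Not entailed — Mei assembled the lamp, not the letter; the letter belongs to the translating event.

(b), (c)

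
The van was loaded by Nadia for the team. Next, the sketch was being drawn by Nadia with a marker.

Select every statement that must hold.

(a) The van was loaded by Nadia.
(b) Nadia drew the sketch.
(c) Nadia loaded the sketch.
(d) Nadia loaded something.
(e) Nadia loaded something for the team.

(a), (d), (e)

(a) Entailed — this follows by dropping conjuncts from the loading event's description.
(b) Not entailed — 'was drawing' is progressive on an accomplishment; it does not entail the completed 'drew'.
(c) Not entailed — Nadia loaded the van, not the sketch; the sketch belongs to the drawing event.
(d) Entailed — this follows by dropping conjuncts from the loading event's description.
(e) Entailed — this follows by dropping conjuncts from the loading event's description.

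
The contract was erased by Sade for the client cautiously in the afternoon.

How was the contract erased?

cautiously

'cautiously' marks the manner of the erasing event.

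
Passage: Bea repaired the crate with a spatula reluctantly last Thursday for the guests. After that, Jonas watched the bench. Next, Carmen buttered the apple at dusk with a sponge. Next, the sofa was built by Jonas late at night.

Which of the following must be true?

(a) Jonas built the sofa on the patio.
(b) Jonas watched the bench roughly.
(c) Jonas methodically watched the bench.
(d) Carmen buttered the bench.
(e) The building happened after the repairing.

(e)

(a) Not entailed — 'on the patio' adds information not in the original event.
(b) Not entailed — 'roughly' adds information not in the original event.
(c) Not entailed — 'methodically' adds information not in the original event.
(d) Not entailed — Carmen buttered the apple, not the bench; the bench belongs to the watching event.
(e) Entailed — the narrative places the repairing before the building.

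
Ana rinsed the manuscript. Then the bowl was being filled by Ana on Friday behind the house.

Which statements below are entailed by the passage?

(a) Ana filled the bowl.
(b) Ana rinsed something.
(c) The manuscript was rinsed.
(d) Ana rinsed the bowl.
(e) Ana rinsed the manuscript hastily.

(a) Not entailed — 'was filling' is progressive on an accomplishment; it does not entail the completed 'filled'.
(b) Entailed — every conjunct here is already in the original rinsing event.
(c) Entailed — every conjunct here is already in the original rinsing event.
(d) Not entailed — Ana rinsed the manuscript, not the bowl; the bowl belongs to the filling event.
(e) Not entailed — 'hastily' adds information not in the original event.

(b), (c)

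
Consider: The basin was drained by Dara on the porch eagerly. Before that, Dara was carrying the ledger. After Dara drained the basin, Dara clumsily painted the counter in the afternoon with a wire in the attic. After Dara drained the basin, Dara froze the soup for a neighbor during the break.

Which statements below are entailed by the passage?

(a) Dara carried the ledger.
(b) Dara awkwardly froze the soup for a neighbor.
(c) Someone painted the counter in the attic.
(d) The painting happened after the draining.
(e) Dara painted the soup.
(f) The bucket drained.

(a) Entailed — 'carry' is an activity; 'was carrying' entails that some carrying happened, so 'carried' holds.
(b) Not entailed — 'awkwardly' adds information not in the original event.
(c) Entailed — the original entails any weakening of itself; this just drops 'in the afternoon', 'with a wire', 'clumsily' and generalizes the agent.
(d) Entailed — the narrative places the draining before the painting.
(e) Not entailed — Dara painted the counter, not the soup; the soup belongs to the freezing event.
(f) Not entailed — the basin is what drained, not the bucket.

(a), (c), (d)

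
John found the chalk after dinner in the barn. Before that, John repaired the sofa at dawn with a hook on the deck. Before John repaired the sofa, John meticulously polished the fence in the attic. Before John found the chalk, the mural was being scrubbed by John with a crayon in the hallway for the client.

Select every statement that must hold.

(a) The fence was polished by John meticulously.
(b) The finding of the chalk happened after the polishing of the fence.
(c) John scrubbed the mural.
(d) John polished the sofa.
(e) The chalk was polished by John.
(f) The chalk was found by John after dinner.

(a), (b), (c), (f)

(a) Entailed — every conjunct here is already in the original polishing event.
(b) Entailed — the narrative places the polishing before the finding.
(c) Entailed — 'scrub' is an activity; 'was scrubbing' entails that some scrubbing happened, so 'scrubbed' holds.
(d) Not entailed — John polished the fence, not the sofa; the sofa belongs to the repairing event.
(e) Not entailed — John polished the fence, not the chalk; the chalk belongs to the finding event.
(f) Entailed — this follows by dropping conjuncts from the finding event's description.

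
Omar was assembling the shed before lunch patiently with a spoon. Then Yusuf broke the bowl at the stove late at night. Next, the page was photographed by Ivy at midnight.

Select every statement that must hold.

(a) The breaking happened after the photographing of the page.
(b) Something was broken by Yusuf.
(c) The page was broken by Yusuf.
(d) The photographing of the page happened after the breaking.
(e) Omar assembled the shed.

(a) Not entailed — the narrative places the breaking before the photographing, not after.
(b) Entailed — this follows by dropping conjuncts from the breaking event's description.
(c) Not entailed — Yusuf broke the bowl, not the page; the page belongs to the photographing event.
(d) Entailed — the narrative places the breaking before the photographing.
(e) Not entailed — 'was assembling' is progressive on an accomplishment; it does not entail the completed 'assembled'.

(b), (d)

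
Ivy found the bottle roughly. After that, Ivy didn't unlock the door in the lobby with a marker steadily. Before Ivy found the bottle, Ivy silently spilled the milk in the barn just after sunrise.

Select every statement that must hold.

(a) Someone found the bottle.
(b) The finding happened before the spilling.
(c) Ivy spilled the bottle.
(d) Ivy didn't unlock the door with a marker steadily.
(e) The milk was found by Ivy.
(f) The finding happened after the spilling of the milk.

(a) Entailed — dropping 'roughly' and generalizing the agent leaves a sub-description the original still satisfies.
(b) Not entailed — the narrative places the spilling before the finding, not after.
(c) Not entailed — Ivy spilled the milk, not the bottle; the bottle belongs to the finding event.
(d) Not entailed — dropping 'in the lobby' under negation is not valid — the original leaves open that Ivy unlocked the door some other way.
(e) Not entailed — Ivy found the bottle, not the milk; the milk belongs to the spilling event.
(f) Entailed — the narrative places the spilling before the finding.

(a), (f)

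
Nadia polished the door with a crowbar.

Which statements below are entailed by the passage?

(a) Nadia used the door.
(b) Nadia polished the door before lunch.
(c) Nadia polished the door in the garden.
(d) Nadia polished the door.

(a) Not entailed — the door is the patient, not an instrument — Nadia used a crowbar.
(b) Not entailed — 'before lunch' adds information not in the original event.
(c) Not entailed — 'in the garden' adds information not in the original event.
(d) Entailed — dropping 'with a crowbar' leaves a sub-description the original still satisfies.

(d)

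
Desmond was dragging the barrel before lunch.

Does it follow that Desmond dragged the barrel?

'drag' is atelic; if Desmond was dragging the barrel, then Desmond dragged the barrel (for some time).

yes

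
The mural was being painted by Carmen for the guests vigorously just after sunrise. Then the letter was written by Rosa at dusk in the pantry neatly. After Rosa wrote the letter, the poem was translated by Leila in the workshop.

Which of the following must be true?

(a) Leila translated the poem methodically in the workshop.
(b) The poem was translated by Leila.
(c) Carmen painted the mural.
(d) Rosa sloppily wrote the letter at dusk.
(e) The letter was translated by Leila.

(b)

(a) Not entailed — 'methodically' adds information not in the original event.
(b) Entailed — the original entails any weakening of itself; this just drops 'in the workshop'.
(c) Not entailed — 'was painting' is progressive on an accomplishment; it does not entail the completed 'painted'.
(d) Not entailed — 'sloppily' adds a manner not in (and inconsistent with) the original.
(e) Not entailed — Leila translated the poem, not the letter; the letter belongs to the writing event.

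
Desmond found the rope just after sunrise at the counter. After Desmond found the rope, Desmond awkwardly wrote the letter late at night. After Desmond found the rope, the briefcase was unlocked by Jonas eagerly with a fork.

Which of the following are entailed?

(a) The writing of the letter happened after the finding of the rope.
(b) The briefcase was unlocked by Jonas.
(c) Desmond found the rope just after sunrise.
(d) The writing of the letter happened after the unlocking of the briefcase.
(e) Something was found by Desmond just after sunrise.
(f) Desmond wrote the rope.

(a) Entailed — the narrative places the finding before the writing.
(b) Entailed — the original entails any weakening of itself; this just drops 'eagerly', 'with a fork'.
(c) Entailed — the original entails any weakening of itself; this just drops 'at the counter'.
(d) Not entailed — the narrative doesn't order the unlocking relative to the writing.
(e) Entailed — this follows by dropping conjuncts from the finding event's description.
(f) Not entailed — Desmond wrote the letter, not the rope; the rope belongs to the finding event.

(a), (b), (c), (e)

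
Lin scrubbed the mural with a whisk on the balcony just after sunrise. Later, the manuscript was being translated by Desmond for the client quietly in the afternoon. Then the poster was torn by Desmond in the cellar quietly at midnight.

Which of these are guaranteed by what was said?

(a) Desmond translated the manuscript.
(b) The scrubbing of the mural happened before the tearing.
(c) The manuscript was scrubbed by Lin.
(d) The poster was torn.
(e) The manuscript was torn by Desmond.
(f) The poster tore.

(b), (d), (f)

(a) Not entailed — 'was translating' is progressive on an accomplishment; it does not entail the completed 'translated'.
(b) Entailed — the narrative places the scrubbing before the tearing.
(c) Not entailed — Lin scrubbed the mural, not the manuscript; the manuscript belongs to the translating event.
(d) Entailed — every conjunct here is already in the original tearing event.
(e) Not entailed — Desmond tore the poster, not the manuscript; the manuscript belongs to the translating event.
(f) Entailed — 'Desmond tore the poster' is causative; it entails the inchoative 'the poster tore'.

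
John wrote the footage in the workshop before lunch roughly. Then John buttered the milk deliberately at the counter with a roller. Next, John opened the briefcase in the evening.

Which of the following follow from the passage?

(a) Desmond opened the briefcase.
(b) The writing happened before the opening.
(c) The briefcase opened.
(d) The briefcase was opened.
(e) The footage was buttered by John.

(b), (c), (d)

(a) Not entailed — the passage has John opening the briefcase, not Desmond.
(b) Entailed — the narrative places the writing before the opening.
(c) Entailed — 'John opened the briefcase' is causative; it entails the inchoative 'the briefcase opened'.
(d) Entailed — the original entails any weakening of itself; this just drops 'in the evening' and generalizes the agent.
(e) Not entailed — John buttered the milk, not the footage; the footage belongs to the writing event.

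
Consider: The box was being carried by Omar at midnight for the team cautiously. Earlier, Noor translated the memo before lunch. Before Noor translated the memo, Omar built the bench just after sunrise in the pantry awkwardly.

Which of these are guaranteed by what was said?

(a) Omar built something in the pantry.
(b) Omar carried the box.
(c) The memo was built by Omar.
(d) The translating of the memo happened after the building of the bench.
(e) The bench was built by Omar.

(a), (b), (d), (e)

(a) Entailed — every conjunct here is already in the original building event.
(b) Entailed — 'carry' is an activity; 'was carrying' entails that some carrying happened, so 'carried' holds.
(c) Not entailed — Omar built the bench, not the memo; the memo belongs to the translating event.
(d) Entailed — the narrative places the building before the translating.
(e) Entailed — this follows by dropping conjuncts from the building event's description.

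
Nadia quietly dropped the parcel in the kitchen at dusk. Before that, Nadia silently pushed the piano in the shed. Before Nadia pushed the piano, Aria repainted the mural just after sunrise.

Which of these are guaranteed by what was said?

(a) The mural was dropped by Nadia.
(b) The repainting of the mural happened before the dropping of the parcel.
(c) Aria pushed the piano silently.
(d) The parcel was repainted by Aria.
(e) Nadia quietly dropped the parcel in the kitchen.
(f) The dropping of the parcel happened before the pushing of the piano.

(a) Not entailed — Nadia dropped the parcel, not the mural; the mural belongs to the repainting event.
(b) Entailed — the narrative places the repainting before the dropping.
(c) Not entailed — the passage has Nadia pushing the piano, not Aria.
(d) Not entailed — Aria repainted the mural, not the parcel; the parcel belongs to the dropping event.
(e) Entailed — the original entails any weakening of itself; this just drops 'at dusk'.
(f) Not entailed — the narrative places the pushing before the dropping, not after.

(b), (e)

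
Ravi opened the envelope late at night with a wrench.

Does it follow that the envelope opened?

'Ravi opened the envelope' is the causative; it entails the inchoative 'the envelope opened'.

yes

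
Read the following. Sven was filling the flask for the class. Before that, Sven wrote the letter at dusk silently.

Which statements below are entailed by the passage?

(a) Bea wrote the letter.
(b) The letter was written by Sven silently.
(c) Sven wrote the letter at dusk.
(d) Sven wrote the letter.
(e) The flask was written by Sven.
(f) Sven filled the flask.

(b), (c), (d)

(a) Not entailed — the passage has Sven writing the letter, not Bea.
(b) Entailed — this follows by dropping conjuncts from the writing event's description.
(c) Entailed — the original entails any weakening of itself; this just drops 'silently'.
(d) Entailed — every conjunct here is already in the original writing event.
(e) Not entailed — Sven wrote the letter, not the flask; the flask belongs to the filling event.
(f) Not entailed — 'was filling' is progressive on an accomplishment; it does not entail the completed 'filled'.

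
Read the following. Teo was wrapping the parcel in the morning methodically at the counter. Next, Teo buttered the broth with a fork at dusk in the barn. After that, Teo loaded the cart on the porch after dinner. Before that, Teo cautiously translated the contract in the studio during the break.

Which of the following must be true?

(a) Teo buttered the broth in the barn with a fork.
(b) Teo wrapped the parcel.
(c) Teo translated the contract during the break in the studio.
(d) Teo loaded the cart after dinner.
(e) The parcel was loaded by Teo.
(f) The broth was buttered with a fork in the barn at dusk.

(a) Entailed — dropping 'at dusk' leaves a sub-description the original still satisfies.
(b) Not entailed — 'was wrapping' is progressive on an accomplishment; it does not entail the completed 'wrapped'.
(c) Entailed — every conjunct here is already in the original translating event.
(d) Entailed — dropping 'on the porch' leaves a sub-description the original still satisfies.
(e) Not entailed — Teo loaded the cart, not the parcel; the parcel belongs to the wrapping event.
(f) Entailed — this follows by dropping conjuncts from the buttering event's description.

(a), (c), (d), (f)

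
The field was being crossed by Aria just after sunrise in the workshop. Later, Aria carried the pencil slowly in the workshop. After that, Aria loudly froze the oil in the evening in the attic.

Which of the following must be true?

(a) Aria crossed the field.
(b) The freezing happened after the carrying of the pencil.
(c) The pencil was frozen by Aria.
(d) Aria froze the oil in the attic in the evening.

(b), (d)

(a) Not entailed — 'was crossing' is progressive on an accomplishment; it does not entail the completed 'crossed'.
(b) Entailed — the narrative places the carrying before the freezing.
(c) Not entailed — Aria froze the oil, not the pencil; the pencil belongs to the carrying event.
(d) Entailed — dropping 'loudly' leaves a sub-description the original still satisfies.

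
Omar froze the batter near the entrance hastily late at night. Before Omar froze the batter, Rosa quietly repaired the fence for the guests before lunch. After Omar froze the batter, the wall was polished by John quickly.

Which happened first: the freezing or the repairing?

the repairing

The connectives place the repairing before the freezing.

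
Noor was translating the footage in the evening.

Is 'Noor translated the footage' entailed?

'was translating' is progressive; for an accomplishment like 'translate the footage', it doesn't entail completion.

no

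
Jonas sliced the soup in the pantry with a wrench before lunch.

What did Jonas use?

a wrench

'with a wrench' marks the instrument of the slicing event.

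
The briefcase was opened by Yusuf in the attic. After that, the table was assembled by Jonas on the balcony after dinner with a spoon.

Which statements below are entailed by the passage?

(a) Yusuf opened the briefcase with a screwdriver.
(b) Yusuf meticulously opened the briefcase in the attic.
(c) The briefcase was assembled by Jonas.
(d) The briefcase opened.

(d)

(a) Not entailed — 'with a screwdriver' adds information not in the original event.
(b) Not entailed — 'meticulously' adds information not in the original event.
(c) Not entailed — Jonas assembled the table, not the briefcase; the briefcase belongs to the opening event.
(d) Entailed — 'Yusuf opened the briefcase' is causative; it entails the inchoative 'the briefcase opened'.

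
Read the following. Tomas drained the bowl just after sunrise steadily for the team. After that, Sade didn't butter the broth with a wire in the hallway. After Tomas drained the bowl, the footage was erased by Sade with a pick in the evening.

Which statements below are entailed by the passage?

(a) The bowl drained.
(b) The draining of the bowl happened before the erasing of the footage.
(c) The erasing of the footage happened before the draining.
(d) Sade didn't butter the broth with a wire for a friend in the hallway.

(a) Entailed — 'Tomas drained the bowl' is causative; it entails the inchoative 'the bowl drained'.
(b) Entailed — the narrative places the draining before the erasing.
(c) Not entailed — the narrative places the draining before the erasing, not after.
(d) Entailed — under negation, adding a further restriction is entailed: if no such buttering event occurred, none occurred for a friend either.

(a), (b), (d)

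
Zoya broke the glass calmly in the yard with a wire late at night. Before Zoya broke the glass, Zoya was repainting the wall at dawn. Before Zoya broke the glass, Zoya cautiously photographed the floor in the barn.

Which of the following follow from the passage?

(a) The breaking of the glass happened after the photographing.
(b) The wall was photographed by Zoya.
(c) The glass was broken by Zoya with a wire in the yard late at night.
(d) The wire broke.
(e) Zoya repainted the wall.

(a) Entailed — the narrative places the photographing before the breaking.
(b) Not entailed — Zoya photographed the floor, not the wall; the wall belongs to the repainting event.
(c) Entailed — the original entails any weakening of itself; this just drops 'calmly'.
(d) Not entailed — the glass is what broke, not the wire.
(e) Not entailed — 'was repainting' is progressive on an accomplishment; it does not entail the completed 'repainted'.

(a), (c)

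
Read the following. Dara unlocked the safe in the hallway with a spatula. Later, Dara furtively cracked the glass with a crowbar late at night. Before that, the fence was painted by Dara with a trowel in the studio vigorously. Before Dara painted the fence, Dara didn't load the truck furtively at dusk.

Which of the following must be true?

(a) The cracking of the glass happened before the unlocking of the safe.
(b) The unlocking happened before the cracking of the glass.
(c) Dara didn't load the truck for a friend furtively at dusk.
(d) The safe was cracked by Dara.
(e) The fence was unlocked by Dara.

(a) Not entailed — the narrative places the unlocking before the cracking, not after.
(b) Entailed — the narrative places the unlocking before the cracking.
(c) Entailed — under negation, adding a further restriction is entailed: if no such loading event occurred, none occurred for a friend either.
(d) Not entailed — Dara cracked the glass, not the safe; the safe belongs to the unlocking event.
(e) Not entailed — Dara unlocked the safe, not the fence; the fence belongs to the painting event.

(b), (c)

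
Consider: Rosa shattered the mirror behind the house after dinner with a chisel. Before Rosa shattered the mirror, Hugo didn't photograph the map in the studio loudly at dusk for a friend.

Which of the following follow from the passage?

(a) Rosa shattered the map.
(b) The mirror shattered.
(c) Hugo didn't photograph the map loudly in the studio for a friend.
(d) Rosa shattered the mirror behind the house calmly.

(b)

(a) Not entailed — Rosa shattered the mirror, not the map; the map belongs to the photographing event.
(b) Entailed — 'Rosa shattered the mirror' is causative; it entails the inchoative 'the mirror shattered'.
(c) Not entailed — dropping 'at dusk' under negation is not valid — the original leaves open that Hugo photographed the map some other way.
(d) Not entailed — 'calmly' adds information not in the original event.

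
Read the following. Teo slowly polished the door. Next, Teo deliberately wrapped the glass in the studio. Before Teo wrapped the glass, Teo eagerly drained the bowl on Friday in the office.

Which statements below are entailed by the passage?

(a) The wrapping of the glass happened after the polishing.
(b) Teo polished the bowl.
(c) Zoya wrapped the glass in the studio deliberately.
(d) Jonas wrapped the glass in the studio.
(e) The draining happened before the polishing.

(a) Entailed — the narrative places the polishing before the wrapping.
(b) Not entailed — Teo polished the door, not the bowl; the bowl belongs to the draining event.
(c) Not entailed — the passage has Teo wrapping the glass, not Zoya.
(d) Not entailed — the passage has Teo wrapping the glass, not Jonas.
(e) Not entailed — the narrative doesn't order the draining relative to the polishing.

(a)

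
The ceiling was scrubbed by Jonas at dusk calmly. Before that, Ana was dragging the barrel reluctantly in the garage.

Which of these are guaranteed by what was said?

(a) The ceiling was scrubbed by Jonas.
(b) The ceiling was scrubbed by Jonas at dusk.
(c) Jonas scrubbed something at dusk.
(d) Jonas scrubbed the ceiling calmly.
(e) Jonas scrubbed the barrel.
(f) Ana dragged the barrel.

(a), (b), (c), (d), (f)

(a) Entailed — every conjunct here is already in the original scrubbing event.
(b) Entailed — dropping 'calmly' leaves a sub-description the original still satisfies.
(c) Entailed — this follows by dropping conjuncts from the scrubbing event's description.
(d) Entailed — every conjunct here is already in the original scrubbing event.
(e) Not entailed — Jonas scrubbed the ceiling, not the barrel; the barrel belongs to the dragging event.
(f) Entailed — 'drag' is an activity; 'was dragging' entails that some dragging happened, so 'dragged' holds.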